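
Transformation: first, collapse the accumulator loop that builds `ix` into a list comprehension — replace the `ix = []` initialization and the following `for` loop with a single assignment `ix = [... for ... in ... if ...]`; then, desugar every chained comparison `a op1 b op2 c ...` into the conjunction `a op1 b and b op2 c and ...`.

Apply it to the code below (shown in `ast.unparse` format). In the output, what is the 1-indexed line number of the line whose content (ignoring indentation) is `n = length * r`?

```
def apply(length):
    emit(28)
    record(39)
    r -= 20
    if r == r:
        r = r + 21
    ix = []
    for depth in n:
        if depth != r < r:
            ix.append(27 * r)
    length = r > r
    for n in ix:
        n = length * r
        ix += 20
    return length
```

10

Transformed code:
def apply(length):
    emit(28)
    record(39)
    r -= 20
    if r == r:
        r = r + 21
    ix = [27 * r for depth in n if depth != r and r < r]
    length = r > r
    for n in ix:
        n = length * r
        ix += 20
    return length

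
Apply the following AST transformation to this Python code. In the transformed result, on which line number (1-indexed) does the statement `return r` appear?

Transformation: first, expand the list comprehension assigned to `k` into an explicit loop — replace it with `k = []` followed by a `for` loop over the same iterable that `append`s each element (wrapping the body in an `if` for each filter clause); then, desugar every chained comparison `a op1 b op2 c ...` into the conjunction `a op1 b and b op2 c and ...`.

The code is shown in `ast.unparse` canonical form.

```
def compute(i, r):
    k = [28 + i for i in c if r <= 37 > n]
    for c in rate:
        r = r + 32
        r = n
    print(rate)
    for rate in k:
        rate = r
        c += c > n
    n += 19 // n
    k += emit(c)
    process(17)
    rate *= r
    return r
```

17

Transformed code:
def compute(i, r):
    k = []
    for i in c:
        if r <= 37 and 37 > n:
            k.append(28 + i)
    for c in rate:
        r = r + 32
        r = n
    print(rate)
    for rate in k:
        rate = r
        c += c > n
    n += 19 // n
    k += emit(c)
    process(17)
    rate *= r
    return r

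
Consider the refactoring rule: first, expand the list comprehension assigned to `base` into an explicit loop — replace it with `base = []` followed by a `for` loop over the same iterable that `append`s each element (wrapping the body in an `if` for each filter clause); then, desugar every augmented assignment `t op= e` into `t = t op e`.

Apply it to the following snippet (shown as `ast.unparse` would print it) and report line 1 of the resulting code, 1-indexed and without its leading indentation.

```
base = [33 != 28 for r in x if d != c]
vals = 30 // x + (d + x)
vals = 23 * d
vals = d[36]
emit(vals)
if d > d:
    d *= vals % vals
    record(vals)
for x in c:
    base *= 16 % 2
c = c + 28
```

base = []

Transformed code:
base = []
for r in x:
    if d != c:
        base.append(33 != 28)
vals = 30 // x + (d + x)
vals = 23 * d
vals = d[36]
emit(vals)
if d > d:
    d = d * (vals % vals)
    record(vals)
for x in c:
    base = base * (16 % 2)
c = c + 28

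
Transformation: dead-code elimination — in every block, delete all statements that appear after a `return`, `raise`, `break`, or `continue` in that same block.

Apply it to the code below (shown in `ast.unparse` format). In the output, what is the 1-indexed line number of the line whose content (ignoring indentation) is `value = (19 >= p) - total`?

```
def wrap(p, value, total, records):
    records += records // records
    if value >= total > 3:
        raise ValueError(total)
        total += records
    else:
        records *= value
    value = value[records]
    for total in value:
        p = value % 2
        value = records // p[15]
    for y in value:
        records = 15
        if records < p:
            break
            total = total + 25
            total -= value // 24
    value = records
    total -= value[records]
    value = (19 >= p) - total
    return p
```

17

Transformed code:
def wrap(p, value, total, records):
    records += records // records
    if value >= total > 3:
        raise ValueError(total)
    else:
        records *= value
    value = value[records]
    for total in value:
        p = value % 2
        value = records // p[15]
    for y in value:
        records = 15
        if records < p:
            break
    value = records
    total -= value[records]
    value = (19 >= p) - total
    return p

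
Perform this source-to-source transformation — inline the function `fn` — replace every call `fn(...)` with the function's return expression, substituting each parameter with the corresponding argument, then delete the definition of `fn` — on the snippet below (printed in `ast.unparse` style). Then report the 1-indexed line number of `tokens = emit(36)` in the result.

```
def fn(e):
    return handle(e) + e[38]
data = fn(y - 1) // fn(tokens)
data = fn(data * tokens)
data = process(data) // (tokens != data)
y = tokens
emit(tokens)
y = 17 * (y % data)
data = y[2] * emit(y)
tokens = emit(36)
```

8

Transformed code:
data = (handle(y - 1) + (y - 1)[38]) // (handle(tokens) + tokens[38])
data = handle(data * tokens) + (data * tokens)[38]
data = process(data) // (tokens != data)
y = tokens
emit(tokens)
y = 17 * (y % data)
data = y[2] * emit(y)
tokens = emit(36)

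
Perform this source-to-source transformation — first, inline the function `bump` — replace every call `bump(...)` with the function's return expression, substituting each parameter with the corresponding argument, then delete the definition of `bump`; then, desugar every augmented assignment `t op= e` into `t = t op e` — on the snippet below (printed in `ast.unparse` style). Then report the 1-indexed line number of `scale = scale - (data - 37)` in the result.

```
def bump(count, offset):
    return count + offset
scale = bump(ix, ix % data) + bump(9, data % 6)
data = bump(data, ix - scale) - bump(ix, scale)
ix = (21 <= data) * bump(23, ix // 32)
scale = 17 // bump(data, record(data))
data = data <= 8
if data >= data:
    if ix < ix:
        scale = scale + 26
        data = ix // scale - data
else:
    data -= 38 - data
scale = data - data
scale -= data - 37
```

Transformed code:
scale = ix + ix % data + (9 + data % 6)
data = data + (ix - scale) - (ix + scale)
ix = (21 <= data) * (23 + ix // 32)
scale = 17 // (data + record(data))
data = data <= 8
if data >= data:
    if ix < ix:
        scale = scale + 26
        data = ix // scale - data
else:
    data = data - (38 - data)
scale = data - data
scale = scale - (data - 37)

13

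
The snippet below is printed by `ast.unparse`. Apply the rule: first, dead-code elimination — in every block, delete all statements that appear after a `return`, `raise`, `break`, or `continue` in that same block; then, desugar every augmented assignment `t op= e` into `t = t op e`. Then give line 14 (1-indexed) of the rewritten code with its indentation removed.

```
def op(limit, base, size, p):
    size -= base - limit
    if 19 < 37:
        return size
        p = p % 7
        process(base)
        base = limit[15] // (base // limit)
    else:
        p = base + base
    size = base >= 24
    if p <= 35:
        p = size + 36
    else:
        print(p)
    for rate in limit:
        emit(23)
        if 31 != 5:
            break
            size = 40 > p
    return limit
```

if 31 != 5:

Transformed code:
def op(limit, base, size, p):
    size = size - (base - limit)
    if 19 < 37:
        return size
    else:
        p = base + base
    size = base >= 24
    if p <= 35:
        p = size + 36
    else:
        print(p)
    for rate in limit:
        emit(23)
        if 31 != 5:
            break
    return limit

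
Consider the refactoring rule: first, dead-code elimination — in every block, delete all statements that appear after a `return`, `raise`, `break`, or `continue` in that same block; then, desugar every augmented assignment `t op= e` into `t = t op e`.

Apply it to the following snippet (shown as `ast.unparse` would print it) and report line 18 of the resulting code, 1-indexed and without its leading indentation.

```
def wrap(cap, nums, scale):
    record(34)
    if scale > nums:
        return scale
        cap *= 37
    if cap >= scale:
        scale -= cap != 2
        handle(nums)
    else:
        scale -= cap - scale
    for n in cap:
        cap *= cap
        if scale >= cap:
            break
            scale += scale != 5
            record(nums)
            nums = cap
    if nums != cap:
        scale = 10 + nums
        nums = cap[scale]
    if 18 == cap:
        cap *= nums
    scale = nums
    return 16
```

cap = cap * nums

Transformed code:
def wrap(cap, nums, scale):
    record(34)
    if scale > nums:
        return scale
    if cap >= scale:
        scale = scale - (cap != 2)
        handle(nums)
    else:
        scale = scale - (cap - scale)
    for n in cap:
        cap = cap * cap
        if scale >= cap:
            break
    if nums != cap:
        scale = 10 + nums
        nums = cap[scale]
    if 18 == cap:
        cap = cap * nums
    scale = nums
    return 16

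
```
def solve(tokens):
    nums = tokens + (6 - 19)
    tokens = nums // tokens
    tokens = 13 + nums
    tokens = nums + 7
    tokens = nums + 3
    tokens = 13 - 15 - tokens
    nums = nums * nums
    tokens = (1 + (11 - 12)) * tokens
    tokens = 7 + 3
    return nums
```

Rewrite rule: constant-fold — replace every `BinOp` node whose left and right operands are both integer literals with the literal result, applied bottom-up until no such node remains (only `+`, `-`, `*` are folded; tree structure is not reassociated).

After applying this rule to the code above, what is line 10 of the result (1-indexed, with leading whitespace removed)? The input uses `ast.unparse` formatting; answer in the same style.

Transformed code:
def solve(tokens):
    nums = tokens + -13
    tokens = nums // tokens
    tokens = 13 + nums
    tokens = nums + 7
    tokens = nums + 3
    tokens = -2 - tokens
    nums = nums * nums
    tokens = 0 * tokens
    tokens = 10
    return nums

tokens = 10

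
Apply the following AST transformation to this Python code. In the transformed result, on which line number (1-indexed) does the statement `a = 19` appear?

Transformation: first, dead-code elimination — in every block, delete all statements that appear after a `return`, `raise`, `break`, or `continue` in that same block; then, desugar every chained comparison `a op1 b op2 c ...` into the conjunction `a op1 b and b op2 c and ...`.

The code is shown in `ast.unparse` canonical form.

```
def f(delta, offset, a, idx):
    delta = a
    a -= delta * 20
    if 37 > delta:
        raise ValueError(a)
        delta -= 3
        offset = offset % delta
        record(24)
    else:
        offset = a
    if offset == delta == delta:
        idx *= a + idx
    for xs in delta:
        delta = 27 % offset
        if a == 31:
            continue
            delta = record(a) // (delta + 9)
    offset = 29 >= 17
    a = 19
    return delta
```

15

Transformed code:
def f(delta, offset, a, idx):
    delta = a
    a -= delta * 20
    if 37 > delta:
        raise ValueError(a)
    else:
        offset = a
    if offset == delta and delta == delta:
        idx *= a + idx
    for xs in delta:
        delta = 27 % offset
        if a == 31:
            continue
    offset = 29 >= 17
    a = 19
    return delta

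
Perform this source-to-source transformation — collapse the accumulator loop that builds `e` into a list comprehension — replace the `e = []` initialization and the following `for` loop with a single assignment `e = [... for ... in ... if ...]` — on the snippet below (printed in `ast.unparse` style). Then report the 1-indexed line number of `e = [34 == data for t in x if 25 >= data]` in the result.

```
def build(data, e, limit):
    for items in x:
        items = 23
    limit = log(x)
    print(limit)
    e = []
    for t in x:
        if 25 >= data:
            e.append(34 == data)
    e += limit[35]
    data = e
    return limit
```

Transformed code:
def build(data, e, limit):
    for items in x:
        items = 23
    limit = log(x)
    print(limit)
    e = [34 == data for t in x if 25 >= data]
    e += limit[35]
    data = e
    return limit

6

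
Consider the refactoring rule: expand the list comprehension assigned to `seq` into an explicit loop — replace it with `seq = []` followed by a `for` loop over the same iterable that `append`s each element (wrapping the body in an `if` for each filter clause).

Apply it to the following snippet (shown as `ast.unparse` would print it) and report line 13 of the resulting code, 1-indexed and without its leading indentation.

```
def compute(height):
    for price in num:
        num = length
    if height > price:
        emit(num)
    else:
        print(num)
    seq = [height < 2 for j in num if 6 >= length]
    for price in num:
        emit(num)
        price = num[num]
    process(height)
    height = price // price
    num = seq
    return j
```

Transformed code:
def compute(height):
    for price in num:
        num = length
    if height > price:
        emit(num)
    else:
        print(num)
    seq = []
    for j in num:
        if 6 >= length:
            seq.append(height < 2)
    for price in num:
        emit(num)
        price = num[num]
    process(height)
    height = price // price
    num = seq
    return j

emit(num)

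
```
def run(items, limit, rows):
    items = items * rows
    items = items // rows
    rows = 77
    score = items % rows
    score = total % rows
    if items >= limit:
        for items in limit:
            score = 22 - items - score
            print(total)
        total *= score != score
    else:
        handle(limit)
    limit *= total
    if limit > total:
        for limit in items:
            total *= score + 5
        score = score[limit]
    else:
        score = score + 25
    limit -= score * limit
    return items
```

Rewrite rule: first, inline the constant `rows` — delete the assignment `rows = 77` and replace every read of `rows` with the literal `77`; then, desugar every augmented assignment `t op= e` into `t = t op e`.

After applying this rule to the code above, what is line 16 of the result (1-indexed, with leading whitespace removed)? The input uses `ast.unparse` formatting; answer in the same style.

total = total * (score + 5)

Transformed code:
def run(items, limit, rows):
    items = items * 77
    items = items // 77
    score = items % 77
    score = total % 77
    if items >= limit:
        for items in limit:
            score = 22 - items - score
            print(total)
        total = total * (score != score)
    else:
        handle(limit)
    limit = limit * total
    if limit > total:
        for limit in items:
            total = total * (score + 5)
        score = score[limit]
    else:
        score = score + 25
    limit = limit - score * limit
    return items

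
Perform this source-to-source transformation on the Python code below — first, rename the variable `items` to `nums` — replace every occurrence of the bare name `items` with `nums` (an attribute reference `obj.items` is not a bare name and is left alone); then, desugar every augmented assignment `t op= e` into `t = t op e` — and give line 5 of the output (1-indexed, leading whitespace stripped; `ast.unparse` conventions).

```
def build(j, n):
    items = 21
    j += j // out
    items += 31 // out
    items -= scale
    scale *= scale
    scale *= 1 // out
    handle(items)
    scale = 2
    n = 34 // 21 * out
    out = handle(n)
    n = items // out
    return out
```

Transformed code:
def build(j, n):
    nums = 21
    j = j + j // out
    nums = nums + 31 // out
    nums = nums - scale
    scale = scale * scale
    scale = scale * (1 // out)
    handle(nums)
    scale = 2
    n = 34 // 21 * out
    out = handle(n)
    n = nums // out
    return out

nums = nums - scale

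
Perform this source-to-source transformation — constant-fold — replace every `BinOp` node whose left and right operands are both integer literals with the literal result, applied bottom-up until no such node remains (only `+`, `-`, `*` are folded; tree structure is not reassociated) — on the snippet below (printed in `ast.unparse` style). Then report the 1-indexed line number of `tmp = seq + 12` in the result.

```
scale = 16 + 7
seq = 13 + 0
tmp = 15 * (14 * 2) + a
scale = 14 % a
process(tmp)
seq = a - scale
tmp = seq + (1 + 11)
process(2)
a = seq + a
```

7

Transformed code:
scale = 23
seq = 13
tmp = 420 + a
scale = 14 % a
process(tmp)
seq = a - scale
tmp = seq + 12
process(2)
a = seq + a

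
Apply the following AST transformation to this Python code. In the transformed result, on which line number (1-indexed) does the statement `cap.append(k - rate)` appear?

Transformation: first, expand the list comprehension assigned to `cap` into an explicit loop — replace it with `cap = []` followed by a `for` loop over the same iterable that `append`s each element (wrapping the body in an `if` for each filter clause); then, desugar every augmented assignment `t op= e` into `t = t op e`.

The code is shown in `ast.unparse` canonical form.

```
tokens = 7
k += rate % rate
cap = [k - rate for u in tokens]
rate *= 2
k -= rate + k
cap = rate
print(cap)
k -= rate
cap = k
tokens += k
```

Transformed code:
tokens = 7
k = k + rate % rate
cap = []
for u in tokens:
    cap.append(k - rate)
rate = rate * 2
k = k - (rate + k)
cap = rate
print(cap)
k = k - rate
cap = k
tokens = tokens + k

5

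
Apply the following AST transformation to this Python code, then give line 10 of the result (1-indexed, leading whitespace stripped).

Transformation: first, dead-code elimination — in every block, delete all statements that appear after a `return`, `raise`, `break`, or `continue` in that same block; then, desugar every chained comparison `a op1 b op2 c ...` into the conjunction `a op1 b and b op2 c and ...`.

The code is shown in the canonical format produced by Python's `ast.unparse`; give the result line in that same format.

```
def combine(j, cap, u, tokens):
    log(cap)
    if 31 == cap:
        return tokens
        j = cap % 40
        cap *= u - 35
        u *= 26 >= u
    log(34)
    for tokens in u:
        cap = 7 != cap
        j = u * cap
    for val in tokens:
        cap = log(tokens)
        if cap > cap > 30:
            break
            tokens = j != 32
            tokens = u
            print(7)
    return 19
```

Transformed code:
def combine(j, cap, u, tokens):
    log(cap)
    if 31 == cap:
        return tokens
    log(34)
    for tokens in u:
        cap = 7 != cap
        j = u * cap
    for val in tokens:
        cap = log(tokens)
        if cap > cap and cap > 30:
            break
    return 19

cap = log(tokens)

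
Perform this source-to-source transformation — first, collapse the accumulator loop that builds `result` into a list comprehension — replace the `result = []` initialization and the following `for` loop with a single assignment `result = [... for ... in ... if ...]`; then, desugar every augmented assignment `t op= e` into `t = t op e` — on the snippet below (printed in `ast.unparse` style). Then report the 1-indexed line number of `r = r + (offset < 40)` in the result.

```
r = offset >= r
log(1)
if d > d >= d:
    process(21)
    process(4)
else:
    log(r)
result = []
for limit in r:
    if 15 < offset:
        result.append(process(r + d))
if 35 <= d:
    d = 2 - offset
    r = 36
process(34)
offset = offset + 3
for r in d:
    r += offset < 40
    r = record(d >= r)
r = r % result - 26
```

15

Transformed code:
r = offset >= r
log(1)
if d > d >= d:
    process(21)
    process(4)
else:
    log(r)
result = [process(r + d) for limit in r if 15 < offset]
if 35 <= d:
    d = 2 - offset
    r = 36
process(34)
offset = offset + 3
for r in d:
    r = r + (offset < 40)
    r = record(d >= r)
r = r % result - 26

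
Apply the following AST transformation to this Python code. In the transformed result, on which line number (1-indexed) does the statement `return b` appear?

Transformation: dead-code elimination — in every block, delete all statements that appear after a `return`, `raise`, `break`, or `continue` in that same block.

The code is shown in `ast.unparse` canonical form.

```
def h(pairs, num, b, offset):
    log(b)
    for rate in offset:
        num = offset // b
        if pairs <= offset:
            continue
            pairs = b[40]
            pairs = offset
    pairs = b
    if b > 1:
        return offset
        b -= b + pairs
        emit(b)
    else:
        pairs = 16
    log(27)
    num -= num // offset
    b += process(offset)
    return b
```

15

Transformed code:
def h(pairs, num, b, offset):
    log(b)
    for rate in offset:
        num = offset // b
        if pairs <= offset:
            continue
    pairs = b
    if b > 1:
        return offset
    else:
        pairs = 16
    log(27)
    num -= num // offset
    b += process(offset)
    return b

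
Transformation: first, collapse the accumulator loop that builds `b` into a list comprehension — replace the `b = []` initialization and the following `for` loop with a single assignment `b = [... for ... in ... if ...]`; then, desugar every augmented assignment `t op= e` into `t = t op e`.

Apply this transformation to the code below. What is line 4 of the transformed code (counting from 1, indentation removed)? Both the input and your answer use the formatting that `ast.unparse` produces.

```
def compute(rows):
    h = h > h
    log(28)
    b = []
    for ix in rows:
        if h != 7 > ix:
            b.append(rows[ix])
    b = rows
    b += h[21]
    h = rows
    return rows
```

b = [rows[ix] for ix in rows if h != 7 > ix]

Transformed code:
def compute(rows):
    h = h > h
    log(28)
    b = [rows[ix] for ix in rows if h != 7 > ix]
    b = rows
    b = b + h[21]
    h = rows
    return rows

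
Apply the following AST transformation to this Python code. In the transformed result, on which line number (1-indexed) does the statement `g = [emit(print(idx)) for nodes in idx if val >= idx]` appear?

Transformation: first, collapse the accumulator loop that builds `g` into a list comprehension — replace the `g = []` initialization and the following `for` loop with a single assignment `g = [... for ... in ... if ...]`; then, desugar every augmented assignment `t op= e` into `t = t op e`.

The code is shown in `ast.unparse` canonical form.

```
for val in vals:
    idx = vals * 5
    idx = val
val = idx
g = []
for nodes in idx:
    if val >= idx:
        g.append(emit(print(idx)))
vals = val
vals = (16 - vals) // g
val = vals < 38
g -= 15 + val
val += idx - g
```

5

Transformed code:
for val in vals:
    idx = vals * 5
    idx = val
val = idx
g = [emit(print(idx)) for nodes in idx if val >= idx]
vals = val
vals = (16 - vals) // g
val = vals < 38
g = g - (15 + val)
val = val + (idx - g)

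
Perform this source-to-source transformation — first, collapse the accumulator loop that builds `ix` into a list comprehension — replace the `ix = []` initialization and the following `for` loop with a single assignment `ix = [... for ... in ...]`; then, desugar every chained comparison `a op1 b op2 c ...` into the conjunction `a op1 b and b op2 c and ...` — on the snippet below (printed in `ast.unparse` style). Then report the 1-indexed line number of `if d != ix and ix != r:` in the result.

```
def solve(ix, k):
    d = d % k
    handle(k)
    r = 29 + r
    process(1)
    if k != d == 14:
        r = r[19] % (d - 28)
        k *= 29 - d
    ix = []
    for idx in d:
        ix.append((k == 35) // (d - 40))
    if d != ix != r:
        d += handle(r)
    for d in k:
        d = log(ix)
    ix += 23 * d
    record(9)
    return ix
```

10

Transformed code:
def solve(ix, k):
    d = d % k
    handle(k)
    r = 29 + r
    process(1)
    if k != d and d == 14:
        r = r[19] % (d - 28)
        k *= 29 - d
    ix = [(k == 35) // (d - 40) for idx in d]
    if d != ix and ix != r:
        d += handle(r)
    for d in k:
        d = log(ix)
    ix += 23 * d
    record(9)
    return ix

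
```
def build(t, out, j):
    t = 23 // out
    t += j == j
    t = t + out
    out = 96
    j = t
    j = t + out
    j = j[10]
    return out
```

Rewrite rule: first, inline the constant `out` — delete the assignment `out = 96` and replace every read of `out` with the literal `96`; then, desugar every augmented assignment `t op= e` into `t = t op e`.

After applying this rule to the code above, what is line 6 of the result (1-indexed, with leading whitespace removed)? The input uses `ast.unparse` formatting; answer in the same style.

j = t + 96

Transformed code:
def build(t, out, j):
    t = 23 // 96
    t = t + (j == j)
    t = t + 96
    j = t
    j = t + 96
    j = j[10]
    return 96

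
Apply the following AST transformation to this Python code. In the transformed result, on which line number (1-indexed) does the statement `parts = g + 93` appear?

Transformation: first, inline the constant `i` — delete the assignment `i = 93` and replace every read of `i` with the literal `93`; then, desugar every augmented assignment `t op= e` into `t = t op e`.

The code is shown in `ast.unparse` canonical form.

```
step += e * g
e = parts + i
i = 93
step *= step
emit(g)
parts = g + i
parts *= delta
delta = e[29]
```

5

Transformed code:
step = step + e * g
e = parts + 93
step = step * step
emit(g)
parts = g + 93
parts = parts * delta
delta = e[29]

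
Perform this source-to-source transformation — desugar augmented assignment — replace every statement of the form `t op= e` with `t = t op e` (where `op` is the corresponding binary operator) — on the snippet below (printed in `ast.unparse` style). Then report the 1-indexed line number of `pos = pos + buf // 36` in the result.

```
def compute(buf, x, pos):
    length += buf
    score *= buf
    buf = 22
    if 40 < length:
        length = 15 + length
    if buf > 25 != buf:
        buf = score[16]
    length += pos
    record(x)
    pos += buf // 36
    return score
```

11

Transformed code:
def compute(buf, x, pos):
    length = length + buf
    score = score * buf
    buf = 22
    if 40 < length:
        length = 15 + length
    if buf > 25 != buf:
        buf = score[16]
    length = length + pos
    record(x)
    pos = pos + buf // 36
    return score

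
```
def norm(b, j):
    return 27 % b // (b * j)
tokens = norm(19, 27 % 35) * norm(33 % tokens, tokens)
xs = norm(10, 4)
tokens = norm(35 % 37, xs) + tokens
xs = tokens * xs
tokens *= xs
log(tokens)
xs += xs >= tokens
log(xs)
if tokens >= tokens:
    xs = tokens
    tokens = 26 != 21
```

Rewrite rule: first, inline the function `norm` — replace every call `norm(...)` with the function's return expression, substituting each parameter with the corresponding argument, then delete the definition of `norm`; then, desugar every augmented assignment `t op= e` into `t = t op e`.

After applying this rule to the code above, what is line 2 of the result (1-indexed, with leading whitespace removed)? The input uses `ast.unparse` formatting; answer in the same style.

Transformed code:
tokens = 27 % 19 // (19 * (27 % 35)) * (27 % (33 % tokens) // (33 % tokens * tokens))
xs = 27 % 10 // (10 * 4)
tokens = 27 % (35 % 37) // (35 % 37 * xs) + tokens
xs = tokens * xs
tokens = tokens * xs
log(tokens)
xs = xs + (xs >= tokens)
log(xs)
if tokens >= tokens:
    xs = tokens
    tokens = 26 != 21

xs = 27 % 10 // (10 * 4)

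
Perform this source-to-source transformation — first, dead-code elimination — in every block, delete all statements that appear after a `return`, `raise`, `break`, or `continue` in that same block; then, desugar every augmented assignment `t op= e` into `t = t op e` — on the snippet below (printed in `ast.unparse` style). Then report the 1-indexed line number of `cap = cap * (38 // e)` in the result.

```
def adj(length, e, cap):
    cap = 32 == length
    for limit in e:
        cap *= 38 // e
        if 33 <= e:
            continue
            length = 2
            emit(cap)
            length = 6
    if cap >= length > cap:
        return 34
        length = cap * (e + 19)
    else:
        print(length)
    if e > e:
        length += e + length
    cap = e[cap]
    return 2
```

4

Transformed code:
def adj(length, e, cap):
    cap = 32 == length
    for limit in e:
        cap = cap * (38 // e)
        if 33 <= e:
            continue
    if cap >= length > cap:
        return 34
    else:
        print(length)
    if e > e:
        length = length + (e + length)
    cap = e[cap]
    return 2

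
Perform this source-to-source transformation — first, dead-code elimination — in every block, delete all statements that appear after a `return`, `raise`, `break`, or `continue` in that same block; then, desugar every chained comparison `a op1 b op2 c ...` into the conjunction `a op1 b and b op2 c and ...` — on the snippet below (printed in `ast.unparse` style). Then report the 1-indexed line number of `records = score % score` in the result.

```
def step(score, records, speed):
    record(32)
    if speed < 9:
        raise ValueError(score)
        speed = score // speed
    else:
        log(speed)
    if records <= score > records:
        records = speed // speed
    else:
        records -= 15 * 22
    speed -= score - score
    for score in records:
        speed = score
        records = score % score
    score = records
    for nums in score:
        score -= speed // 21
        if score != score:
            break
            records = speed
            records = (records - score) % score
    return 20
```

Transformed code:
def step(score, records, speed):
    record(32)
    if speed < 9:
        raise ValueError(score)
    else:
        log(speed)
    if records <= score and score > records:
        records = speed // speed
    else:
        records -= 15 * 22
    speed -= score - score
    for score in records:
        speed = score
        records = score % score
    score = records
    for nums in score:
        score -= speed // 21
        if score != score:
            break
    return 20

14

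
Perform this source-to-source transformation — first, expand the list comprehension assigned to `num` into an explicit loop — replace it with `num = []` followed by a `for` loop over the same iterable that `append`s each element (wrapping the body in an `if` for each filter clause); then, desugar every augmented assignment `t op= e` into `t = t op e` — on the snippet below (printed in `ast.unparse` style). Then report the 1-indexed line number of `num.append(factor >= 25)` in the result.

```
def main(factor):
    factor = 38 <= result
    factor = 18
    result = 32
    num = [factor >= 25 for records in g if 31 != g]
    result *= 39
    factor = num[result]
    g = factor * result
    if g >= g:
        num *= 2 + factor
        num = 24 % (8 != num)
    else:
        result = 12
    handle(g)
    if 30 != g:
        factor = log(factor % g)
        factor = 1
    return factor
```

Transformed code:
def main(factor):
    factor = 38 <= result
    factor = 18
    result = 32
    num = []
    for records in g:
        if 31 != g:
            num.append(factor >= 25)
    result = result * 39
    factor = num[result]
    g = factor * result
    if g >= g:
        num = num * (2 + factor)
        num = 24 % (8 != num)
    else:
        result = 12
    handle(g)
    if 30 != g:
        factor = log(factor % g)
        factor = 1
    return factor

8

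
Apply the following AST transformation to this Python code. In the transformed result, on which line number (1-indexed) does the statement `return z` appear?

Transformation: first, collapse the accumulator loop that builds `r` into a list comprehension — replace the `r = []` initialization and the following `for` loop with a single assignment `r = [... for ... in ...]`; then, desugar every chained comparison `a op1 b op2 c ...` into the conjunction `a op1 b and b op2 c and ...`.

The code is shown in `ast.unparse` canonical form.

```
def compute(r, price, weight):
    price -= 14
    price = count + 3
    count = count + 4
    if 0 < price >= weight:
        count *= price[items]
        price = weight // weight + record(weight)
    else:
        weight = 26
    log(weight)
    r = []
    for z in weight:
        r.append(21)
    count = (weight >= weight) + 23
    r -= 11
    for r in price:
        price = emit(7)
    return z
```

Transformed code:
def compute(r, price, weight):
    price -= 14
    price = count + 3
    count = count + 4
    if 0 < price and price >= weight:
        count *= price[items]
        price = weight // weight + record(weight)
    else:
        weight = 26
    log(weight)
    r = [21 for z in weight]
    count = (weight >= weight) + 23
    r -= 11
    for r in price:
        price = emit(7)
    return z

16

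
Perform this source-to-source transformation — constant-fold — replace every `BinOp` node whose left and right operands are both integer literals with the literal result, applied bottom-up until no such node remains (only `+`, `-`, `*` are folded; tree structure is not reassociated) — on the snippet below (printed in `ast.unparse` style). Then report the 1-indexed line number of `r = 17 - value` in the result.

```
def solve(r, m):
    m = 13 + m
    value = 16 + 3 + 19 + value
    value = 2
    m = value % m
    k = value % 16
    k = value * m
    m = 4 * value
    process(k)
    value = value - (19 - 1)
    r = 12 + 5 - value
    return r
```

Transformed code:
def solve(r, m):
    m = 13 + m
    value = 38 + value
    value = 2
    m = value % m
    k = value % 16
    k = value * m
    m = 4 * value
    process(k)
    value = value - 18
    r = 17 - value
    return r

11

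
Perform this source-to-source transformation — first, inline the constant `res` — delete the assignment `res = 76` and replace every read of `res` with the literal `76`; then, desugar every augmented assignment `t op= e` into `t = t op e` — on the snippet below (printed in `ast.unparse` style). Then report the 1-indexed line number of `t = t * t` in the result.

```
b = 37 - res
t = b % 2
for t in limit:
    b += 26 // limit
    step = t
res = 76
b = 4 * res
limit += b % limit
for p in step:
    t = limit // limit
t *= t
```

10

Transformed code:
b = 37 - 76
t = b % 2
for t in limit:
    b = b + 26 // limit
    step = t
b = 4 * 76
limit = limit + b % limit
for p in step:
    t = limit // limit
t = t * t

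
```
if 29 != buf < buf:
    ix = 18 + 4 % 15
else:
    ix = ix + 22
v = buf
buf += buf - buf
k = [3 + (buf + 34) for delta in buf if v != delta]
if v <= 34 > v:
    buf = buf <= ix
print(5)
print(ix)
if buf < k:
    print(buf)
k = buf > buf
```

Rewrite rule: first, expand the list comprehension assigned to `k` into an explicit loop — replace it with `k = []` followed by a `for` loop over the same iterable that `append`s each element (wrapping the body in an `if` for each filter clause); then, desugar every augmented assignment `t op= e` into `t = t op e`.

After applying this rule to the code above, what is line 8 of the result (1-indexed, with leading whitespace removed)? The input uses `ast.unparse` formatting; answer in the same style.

for delta in buf:

Transformed code:
if 29 != buf < buf:
    ix = 18 + 4 % 15
else:
    ix = ix + 22
v = buf
buf = buf + (buf - buf)
k = []
for delta in buf:
    if v != delta:
        k.append(3 + (buf + 34))
if v <= 34 > v:
    buf = buf <= ix
print(5)
print(ix)
if buf < k:
    print(buf)
k = buf > buf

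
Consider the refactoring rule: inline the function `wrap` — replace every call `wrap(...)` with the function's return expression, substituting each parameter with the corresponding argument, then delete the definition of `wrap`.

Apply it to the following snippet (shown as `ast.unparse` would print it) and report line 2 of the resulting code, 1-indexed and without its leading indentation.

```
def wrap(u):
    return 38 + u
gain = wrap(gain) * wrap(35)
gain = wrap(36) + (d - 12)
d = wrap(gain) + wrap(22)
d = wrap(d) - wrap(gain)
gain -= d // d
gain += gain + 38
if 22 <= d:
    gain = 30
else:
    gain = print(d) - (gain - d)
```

gain = 38 + 36 + (d - 12)

Transformed code:
gain = (38 + gain) * (38 + 35)
gain = 38 + 36 + (d - 12)
d = 38 + gain + (38 + 22)
d = 38 + d - (38 + gain)
gain -= d // d
gain += gain + 38
if 22 <= d:
    gain = 30
else:
    gain = print(d) - (gain - d)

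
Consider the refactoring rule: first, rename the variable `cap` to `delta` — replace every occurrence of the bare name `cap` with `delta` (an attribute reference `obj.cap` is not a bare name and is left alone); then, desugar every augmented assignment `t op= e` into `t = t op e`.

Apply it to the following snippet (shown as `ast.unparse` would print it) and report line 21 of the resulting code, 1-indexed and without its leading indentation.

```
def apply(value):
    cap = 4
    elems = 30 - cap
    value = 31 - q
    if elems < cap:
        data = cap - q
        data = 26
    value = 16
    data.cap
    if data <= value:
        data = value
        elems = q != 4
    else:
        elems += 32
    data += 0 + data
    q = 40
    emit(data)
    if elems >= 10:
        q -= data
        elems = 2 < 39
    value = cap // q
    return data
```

value = delta // q

Transformed code:
def apply(value):
    delta = 4
    elems = 30 - delta
    value = 31 - q
    if elems < delta:
        data = delta - q
        data = 26
    value = 16
    data.cap
    if data <= value:
        data = value
        elems = q != 4
    else:
        elems = elems + 32
    data = data + (0 + data)
    q = 40
    emit(data)
    if elems >= 10:
        q = q - data
        elems = 2 < 39
    value = delta // q
    return data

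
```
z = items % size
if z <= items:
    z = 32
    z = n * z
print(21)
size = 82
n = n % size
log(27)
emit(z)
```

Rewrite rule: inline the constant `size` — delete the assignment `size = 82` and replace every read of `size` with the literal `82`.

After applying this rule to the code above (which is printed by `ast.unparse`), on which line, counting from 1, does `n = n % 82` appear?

6

Transformed code:
z = items % 82
if z <= items:
    z = 32
    z = n * z
print(21)
n = n % 82
log(27)
emit(z)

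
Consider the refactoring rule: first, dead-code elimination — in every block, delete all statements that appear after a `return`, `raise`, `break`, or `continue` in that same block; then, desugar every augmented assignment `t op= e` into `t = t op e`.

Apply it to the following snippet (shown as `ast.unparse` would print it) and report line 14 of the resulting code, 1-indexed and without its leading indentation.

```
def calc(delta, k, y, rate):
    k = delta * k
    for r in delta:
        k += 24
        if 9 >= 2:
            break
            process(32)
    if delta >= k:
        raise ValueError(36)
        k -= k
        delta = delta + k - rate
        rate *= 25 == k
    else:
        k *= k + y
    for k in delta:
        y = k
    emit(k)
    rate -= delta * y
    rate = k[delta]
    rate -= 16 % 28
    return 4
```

rate = rate - delta * y

Transformed code:
def calc(delta, k, y, rate):
    k = delta * k
    for r in delta:
        k = k + 24
        if 9 >= 2:
            break
    if delta >= k:
        raise ValueError(36)
    else:
        k = k * (k + y)
    for k in delta:
        y = k
    emit(k)
    rate = rate - delta * y
    rate = k[delta]
    rate = rate - 16 % 28
    return 4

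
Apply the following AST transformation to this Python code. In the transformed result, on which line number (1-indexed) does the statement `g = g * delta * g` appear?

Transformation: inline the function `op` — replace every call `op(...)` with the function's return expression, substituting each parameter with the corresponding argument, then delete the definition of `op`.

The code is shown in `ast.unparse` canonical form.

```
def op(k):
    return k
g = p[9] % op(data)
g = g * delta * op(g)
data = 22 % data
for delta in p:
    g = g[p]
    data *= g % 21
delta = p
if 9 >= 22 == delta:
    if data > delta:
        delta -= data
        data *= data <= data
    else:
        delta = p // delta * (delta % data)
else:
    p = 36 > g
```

2

Transformed code:
g = p[9] % data
g = g * delta * g
data = 22 % data
for delta in p:
    g = g[p]
    data *= g % 21
delta = p
if 9 >= 22 == delta:
    if data > delta:
        delta -= data
        data *= data <= data
    else:
        delta = p // delta * (delta % data)
else:
    p = 36 > g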